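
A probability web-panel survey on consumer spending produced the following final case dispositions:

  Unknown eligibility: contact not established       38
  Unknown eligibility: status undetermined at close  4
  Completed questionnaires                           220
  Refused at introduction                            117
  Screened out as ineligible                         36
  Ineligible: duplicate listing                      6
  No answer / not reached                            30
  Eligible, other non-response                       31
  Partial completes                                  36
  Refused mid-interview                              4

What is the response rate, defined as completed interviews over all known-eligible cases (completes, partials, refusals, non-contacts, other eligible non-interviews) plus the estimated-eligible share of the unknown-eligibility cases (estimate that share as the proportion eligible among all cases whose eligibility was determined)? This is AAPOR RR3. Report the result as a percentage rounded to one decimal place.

46.2%

Refusals = 117 + 4 = 121
Unknown eligibility = 38 + 4 = 42
Out of scope = 36 + 6 = 42
Top = 220
Eligible (known) = 220 + 36 + 121 + 30 + 31 = 438
e = 438 / (438 + 42) = 438 / 480 = 0.9125
e × U = 0.9125 × 42 = 38.32
Base = 438 + 38.32 = 476.32
RR3 = 220 / 476.32 = 0.4619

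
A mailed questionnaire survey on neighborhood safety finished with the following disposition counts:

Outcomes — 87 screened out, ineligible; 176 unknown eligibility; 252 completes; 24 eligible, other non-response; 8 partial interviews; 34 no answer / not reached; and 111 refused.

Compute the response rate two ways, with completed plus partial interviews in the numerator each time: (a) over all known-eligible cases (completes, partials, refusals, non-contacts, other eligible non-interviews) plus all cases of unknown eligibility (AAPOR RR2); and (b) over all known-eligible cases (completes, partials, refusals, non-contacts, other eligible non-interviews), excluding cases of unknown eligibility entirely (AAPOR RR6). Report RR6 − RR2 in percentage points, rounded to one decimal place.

17.6

Top: 252 + 8 = 260
Denominator: 252 + 8 + 111 + 34 + 24 + 176 = 605
RR2 = 260 / 605 = 0.4298
Denominator: 252 + 8 + 111 + 34 + 24 = 429
RR6 = 260 / 429 = 0.6061
Difference = 60.61 − 42.98 = 17.63 percentage points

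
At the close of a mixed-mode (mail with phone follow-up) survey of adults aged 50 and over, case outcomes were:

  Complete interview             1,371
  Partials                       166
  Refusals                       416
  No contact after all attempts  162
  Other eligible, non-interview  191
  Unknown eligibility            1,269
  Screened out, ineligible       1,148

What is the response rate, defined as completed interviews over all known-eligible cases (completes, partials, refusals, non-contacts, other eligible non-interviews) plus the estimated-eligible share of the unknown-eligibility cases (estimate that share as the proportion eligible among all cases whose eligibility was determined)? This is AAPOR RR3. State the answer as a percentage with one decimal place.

Numerator: 1371
Known eligible: 1371 + 166 + 416 + 162 + 191 = 2306
e = 2306 / (2306 + 1148) = 2306 / 3454 = 0.6676
Eligible share of unknowns: 0.6676 × 1269 = 847.18
Base: 2306 + 847.18 = 3153.18
RR3 = 1371 / 3153.18 = 0.4348

43.5%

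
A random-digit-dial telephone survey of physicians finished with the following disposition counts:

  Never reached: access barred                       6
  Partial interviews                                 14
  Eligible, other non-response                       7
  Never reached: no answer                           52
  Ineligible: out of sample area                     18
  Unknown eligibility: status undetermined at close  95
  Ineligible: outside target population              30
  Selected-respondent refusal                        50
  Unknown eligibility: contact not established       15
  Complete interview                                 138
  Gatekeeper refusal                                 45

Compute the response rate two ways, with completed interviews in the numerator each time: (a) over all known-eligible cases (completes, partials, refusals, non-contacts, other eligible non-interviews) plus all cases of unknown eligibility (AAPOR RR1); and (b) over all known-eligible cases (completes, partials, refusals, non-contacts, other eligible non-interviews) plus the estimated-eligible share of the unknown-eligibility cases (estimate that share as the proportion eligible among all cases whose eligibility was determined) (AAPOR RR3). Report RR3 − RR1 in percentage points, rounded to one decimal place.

1.2

Refusals = 45 + 50 = 95
Non-contacts = 52 + 6 = 58
Unknown eligibility = 15 + 95 = 110
Not eligible = 30 + 18 = 48
Numerator: 138
Denom: 138 + 14 + 95 + 58 + 7 + 110 = 422
RR1 = 138 / 422 = 0.3270
Known eligible: 138 + 14 + 95 + 58 + 7 = 312
e = 312 / (312 + 48) = 312 / 360 = 0.8667
e × U: 0.8667 × 110 = 95.34
Denom: 312 + 95.34 = 407.34
RR3 = 138 / 407.34 = 0.3388
Difference = 33.88 − 32.70 = 1.18 percentage points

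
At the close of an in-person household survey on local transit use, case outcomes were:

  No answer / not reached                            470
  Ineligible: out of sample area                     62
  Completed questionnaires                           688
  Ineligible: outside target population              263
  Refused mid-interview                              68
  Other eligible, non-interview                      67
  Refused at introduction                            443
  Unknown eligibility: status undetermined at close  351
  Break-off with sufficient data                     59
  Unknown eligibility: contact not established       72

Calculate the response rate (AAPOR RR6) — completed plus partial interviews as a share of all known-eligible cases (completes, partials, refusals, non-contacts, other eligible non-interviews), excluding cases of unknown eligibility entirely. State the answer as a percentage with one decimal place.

Refused = 443 + 68 = 511
Unknown if eligible = 72 + 351 = 423
Not eligible = 263 + 62 = 325
Num = 688 + 59 = 747
Denom = 688 + 59 + 511 + 470 + 67 = 1795
RR6 = 747 / 1795 = 0.4162

41.6%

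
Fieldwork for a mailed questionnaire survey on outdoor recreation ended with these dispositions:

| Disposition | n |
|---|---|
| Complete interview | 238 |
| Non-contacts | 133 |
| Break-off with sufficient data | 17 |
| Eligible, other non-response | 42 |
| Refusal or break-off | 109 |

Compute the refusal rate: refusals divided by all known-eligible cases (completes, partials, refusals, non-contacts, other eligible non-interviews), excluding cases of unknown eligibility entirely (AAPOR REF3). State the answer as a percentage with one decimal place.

20.2%

Top = 109
Denominator = 238 + 17 + 109 + 133 + 42 = 539
REF3 = 109 / 539 = 0.2022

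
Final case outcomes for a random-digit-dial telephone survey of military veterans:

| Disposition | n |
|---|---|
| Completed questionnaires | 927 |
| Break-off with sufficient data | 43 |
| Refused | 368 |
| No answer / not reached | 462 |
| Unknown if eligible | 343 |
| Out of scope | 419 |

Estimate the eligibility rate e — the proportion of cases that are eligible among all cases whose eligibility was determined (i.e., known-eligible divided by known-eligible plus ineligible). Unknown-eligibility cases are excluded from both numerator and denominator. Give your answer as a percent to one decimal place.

81.1%

Determined eligible = 927 + 43 + 368 + 462 = 1800
e = 1800 / (1800 + 419) = 1800 / 2219 = 0.8112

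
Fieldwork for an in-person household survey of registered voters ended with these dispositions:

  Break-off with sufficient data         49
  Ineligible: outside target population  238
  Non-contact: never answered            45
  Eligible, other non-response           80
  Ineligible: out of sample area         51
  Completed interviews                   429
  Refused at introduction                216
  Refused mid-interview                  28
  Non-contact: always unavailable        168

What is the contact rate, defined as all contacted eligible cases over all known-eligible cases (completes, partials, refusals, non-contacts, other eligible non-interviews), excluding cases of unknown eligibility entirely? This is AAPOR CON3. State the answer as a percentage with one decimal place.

79.0%

Refusal or break-off = 216 + 28 = 244
Non-contacts = 45 + 168 = 213
Ineligible = 238 + 51 = 289
Numerator = 429 + 49 + 244 + 80 = 802
Denom = 429 + 49 + 244 + 213 + 80 = 1015
CON3 = 802 / 1015 = 0.7901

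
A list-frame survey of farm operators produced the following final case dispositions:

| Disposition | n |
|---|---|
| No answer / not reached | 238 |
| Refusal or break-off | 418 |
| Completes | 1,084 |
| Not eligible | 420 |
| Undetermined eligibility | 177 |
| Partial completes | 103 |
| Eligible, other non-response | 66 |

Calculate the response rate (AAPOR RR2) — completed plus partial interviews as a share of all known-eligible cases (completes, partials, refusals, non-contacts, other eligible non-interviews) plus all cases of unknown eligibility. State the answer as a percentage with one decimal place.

Top → 1084 + 103 = 1187
Denominator → 1084 + 103 + 418 + 238 + 66 + 177 = 2086
RR2 = 1187 / 2086 = 0.5690

56.9%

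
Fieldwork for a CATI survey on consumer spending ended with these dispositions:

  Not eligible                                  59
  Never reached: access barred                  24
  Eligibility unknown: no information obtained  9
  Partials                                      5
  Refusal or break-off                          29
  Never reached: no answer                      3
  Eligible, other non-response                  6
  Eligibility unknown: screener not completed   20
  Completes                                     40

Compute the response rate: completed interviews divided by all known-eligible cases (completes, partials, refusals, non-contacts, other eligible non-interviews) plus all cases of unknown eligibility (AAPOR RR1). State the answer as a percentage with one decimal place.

Never reached = 3 + 24 = 27
Unknown if eligible = 20 + 9 = 29
Num → 40
Denom → 40 + 5 + 29 + 27 + 6 + 29 = 136
RR1 = 40 / 136 = 0.2941

29.4%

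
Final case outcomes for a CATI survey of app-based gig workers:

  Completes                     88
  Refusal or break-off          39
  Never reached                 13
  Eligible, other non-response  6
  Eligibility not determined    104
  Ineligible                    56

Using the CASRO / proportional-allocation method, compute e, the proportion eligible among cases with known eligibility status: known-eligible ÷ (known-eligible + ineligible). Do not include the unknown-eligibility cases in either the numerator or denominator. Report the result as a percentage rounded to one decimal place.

Determined eligible = 88 + 39 + 13 + 6 = 146
e = 146 / (146 + 56) = 146 / 202 = 0.7228

72.3%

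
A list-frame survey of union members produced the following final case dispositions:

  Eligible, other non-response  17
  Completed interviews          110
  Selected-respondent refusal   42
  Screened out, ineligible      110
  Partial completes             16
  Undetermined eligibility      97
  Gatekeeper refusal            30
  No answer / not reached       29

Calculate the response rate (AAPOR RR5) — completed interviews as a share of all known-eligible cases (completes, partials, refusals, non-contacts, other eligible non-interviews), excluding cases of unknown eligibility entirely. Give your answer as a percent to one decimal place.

45.1%

Refused = 30 + 42 = 72
Numerator → 110
Base → 110 + 16 + 72 + 29 + 17 = 244
RR5 = 110 / 244 = 0.4508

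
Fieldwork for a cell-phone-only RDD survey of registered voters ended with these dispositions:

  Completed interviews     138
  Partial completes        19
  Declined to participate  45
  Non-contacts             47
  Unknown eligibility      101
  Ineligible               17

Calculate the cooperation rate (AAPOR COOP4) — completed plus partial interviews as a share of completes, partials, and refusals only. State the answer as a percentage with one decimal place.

77.7%

Numerator: 138 + 19 = 157
Base: 138 + 19 + 45 = 202
COOP4 = 157 / 202 = 0.7772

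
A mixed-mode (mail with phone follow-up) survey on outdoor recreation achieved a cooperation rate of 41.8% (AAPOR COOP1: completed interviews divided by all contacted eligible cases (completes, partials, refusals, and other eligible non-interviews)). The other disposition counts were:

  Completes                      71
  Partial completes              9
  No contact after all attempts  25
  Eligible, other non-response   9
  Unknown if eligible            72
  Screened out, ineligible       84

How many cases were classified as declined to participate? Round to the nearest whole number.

81

COOP1 = 71 / D = 0.418
D = 71 / 0.418 = 169.9
Other denominator terms total 89
declined to participate = 169.9 − 89 ≈ 81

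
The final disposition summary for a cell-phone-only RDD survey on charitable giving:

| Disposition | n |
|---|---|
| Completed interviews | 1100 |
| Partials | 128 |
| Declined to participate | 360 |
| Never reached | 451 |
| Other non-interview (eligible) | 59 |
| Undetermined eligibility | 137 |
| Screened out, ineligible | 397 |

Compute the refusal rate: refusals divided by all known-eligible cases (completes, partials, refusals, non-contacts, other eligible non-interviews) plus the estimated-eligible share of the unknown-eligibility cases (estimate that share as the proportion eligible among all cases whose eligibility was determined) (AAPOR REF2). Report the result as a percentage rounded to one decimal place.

Numerator → 360
Eligible (known) → 1100 + 128 + 360 + 451 + 59 = 2098
e = 2098 / (2098 + 397) = 2098 / 2495 = 0.8409
Eligible share of unknowns → 0.8409 × 137 = 115.20
Denominator → 2098 + 115.20 = 2213.20
REF2 = 360 / 2213.20 = 0.1627

16.3%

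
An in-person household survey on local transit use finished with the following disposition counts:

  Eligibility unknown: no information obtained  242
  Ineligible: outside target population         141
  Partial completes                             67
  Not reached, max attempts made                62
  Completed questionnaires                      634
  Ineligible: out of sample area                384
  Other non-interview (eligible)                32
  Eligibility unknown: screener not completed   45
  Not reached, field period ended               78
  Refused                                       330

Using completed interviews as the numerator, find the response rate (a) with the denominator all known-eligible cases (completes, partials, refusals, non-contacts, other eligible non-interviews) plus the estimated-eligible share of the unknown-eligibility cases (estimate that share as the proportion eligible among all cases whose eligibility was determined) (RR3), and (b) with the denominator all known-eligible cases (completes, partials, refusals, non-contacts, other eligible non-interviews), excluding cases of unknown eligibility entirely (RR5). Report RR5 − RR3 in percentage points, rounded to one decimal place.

Non-contacts = 78 + 62 = 140
Undetermined eligibility = 45 + 242 = 287
Out of scope = 141 + 384 = 525
Num → 634
Known eligible → 634 + 67 + 330 + 140 + 32 = 1203
e = 1203 / (1203 + 525) = 1203 / 1728 = 0.6962
Estimated eligible among unknowns → 0.6962 × 287 = 199.81
Base → 1203 + 199.81 = 1402.81
RR3 = 634 / 1402.81 = 0.4520
Base → 634 + 67 + 330 + 140 + 32 = 1203
RR5 = 634 / 1203 = 0.5270
Difference = 52.70 − 45.20 = 7.50 percentage points

7.5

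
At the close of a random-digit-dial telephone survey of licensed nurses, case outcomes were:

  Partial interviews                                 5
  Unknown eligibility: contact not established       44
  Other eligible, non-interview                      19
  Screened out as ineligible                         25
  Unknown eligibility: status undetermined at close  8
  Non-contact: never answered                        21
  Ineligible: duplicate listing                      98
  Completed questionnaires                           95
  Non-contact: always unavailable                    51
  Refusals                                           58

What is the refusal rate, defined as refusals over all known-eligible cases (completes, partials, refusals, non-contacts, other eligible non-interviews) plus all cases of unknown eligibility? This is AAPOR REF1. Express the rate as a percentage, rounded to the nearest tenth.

19.3%

No contact after all attempts = 21 + 51 = 72
Undetermined eligibility = 44 + 8 = 52
Ineligible = 25 + 98 = 123
Numerator: 58
Denominator: 95 + 5 + 58 + 72 + 19 + 52 = 301
REF1 = 58 / 301 = 0.1927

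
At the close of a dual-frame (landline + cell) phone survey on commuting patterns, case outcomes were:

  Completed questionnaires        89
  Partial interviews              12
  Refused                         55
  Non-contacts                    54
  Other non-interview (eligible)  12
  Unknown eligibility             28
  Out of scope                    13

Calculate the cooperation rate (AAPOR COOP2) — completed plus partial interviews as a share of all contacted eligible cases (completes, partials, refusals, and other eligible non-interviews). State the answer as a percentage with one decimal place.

Numerator: 89 + 12 = 101
Denominator: 89 + 12 + 55 + 12 = 168
COOP2 = 101 / 168 = 0.6012

60.1%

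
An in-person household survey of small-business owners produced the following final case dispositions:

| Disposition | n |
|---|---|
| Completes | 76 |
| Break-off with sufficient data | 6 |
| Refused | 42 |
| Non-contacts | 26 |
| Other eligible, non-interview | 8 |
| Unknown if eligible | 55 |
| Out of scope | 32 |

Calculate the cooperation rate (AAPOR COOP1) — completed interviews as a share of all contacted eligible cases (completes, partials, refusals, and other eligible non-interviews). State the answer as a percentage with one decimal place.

Num → 76
Base → 76 + 6 + 42 + 8 = 132
COOP1 = 76 / 132 = 0.5758

57.6%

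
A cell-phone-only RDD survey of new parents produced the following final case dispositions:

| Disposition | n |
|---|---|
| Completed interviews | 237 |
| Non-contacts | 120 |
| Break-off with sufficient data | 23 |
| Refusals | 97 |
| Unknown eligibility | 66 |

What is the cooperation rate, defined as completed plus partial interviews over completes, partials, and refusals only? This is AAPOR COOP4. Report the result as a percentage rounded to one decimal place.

72.8%

Num = 237 + 23 = 260
Denominator = 237 + 23 + 97 = 357
COOP4 = 260 / 357 = 0.7283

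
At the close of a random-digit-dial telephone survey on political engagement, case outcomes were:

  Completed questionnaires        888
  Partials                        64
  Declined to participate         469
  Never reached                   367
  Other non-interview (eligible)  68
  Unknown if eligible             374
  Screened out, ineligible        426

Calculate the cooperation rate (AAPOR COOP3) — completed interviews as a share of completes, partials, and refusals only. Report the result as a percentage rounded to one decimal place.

Numerator → 888
Base → 888 + 64 + 469 = 1421
COOP3 = 888 / 1421 = 0.6249

62.5%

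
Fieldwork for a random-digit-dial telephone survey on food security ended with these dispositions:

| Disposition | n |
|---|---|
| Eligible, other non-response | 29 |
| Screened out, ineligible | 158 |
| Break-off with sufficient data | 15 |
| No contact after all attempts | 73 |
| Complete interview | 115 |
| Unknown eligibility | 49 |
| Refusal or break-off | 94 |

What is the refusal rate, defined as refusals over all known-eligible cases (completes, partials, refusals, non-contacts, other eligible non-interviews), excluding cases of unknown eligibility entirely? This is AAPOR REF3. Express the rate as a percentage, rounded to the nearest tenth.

Top = 94
Denominator = 115 + 15 + 94 + 73 + 29 = 326
REF3 = 94 / 326 = 0.2883

28.8%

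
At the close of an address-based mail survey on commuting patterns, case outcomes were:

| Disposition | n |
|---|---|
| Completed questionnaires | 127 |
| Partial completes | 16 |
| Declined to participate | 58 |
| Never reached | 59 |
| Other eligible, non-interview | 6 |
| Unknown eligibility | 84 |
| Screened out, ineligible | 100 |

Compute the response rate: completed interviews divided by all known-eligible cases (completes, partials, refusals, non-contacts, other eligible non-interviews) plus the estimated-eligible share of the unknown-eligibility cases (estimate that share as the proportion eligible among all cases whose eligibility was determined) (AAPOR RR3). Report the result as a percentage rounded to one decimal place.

38.8%

Num = 127
Known eligible = 127 + 16 + 58 + 59 + 6 = 266
e = 266 / (266 + 100) = 266 / 366 = 0.7268
e × U = 0.7268 × 84 = 61.05
Denom = 266 + 61.05 = 327.05
RR3 = 127 / 327.05 = 0.3883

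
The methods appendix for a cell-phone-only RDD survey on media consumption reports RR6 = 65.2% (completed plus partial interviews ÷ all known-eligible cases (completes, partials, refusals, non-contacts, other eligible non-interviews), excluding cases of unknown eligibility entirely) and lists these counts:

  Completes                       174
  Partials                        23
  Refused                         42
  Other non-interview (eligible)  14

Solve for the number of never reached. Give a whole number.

49

Numerator = 174 + 23 = 197
RR6 = 197 / D = 0.652
D = 197 / 0.652 = 302.1
Remaining denominator categories sum to 253
never reached = 302.1 − 253 ≈ 49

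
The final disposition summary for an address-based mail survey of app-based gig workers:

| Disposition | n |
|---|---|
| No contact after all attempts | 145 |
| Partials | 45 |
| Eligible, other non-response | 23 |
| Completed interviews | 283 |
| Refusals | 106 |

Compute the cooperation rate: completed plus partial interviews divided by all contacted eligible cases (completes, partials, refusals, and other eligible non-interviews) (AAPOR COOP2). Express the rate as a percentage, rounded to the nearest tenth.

Numerator → 283 + 45 = 328
Denom → 283 + 45 + 106 + 23 = 457
COOP2 = 328 / 457 = 0.7177

71.8%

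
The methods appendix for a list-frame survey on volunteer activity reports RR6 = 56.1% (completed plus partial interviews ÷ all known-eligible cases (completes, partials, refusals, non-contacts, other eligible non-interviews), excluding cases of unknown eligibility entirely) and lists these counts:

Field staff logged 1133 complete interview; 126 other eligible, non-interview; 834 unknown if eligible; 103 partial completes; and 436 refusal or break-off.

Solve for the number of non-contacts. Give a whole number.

Top → 1133 + 103 = 1236
RR6 = 1236 / D = 0.561
D = 1236 / 0.561 = 2203.2
Remaining denominator categories sum to 1798
non-contacts = 2203.2 − 1798 ≈ 405

405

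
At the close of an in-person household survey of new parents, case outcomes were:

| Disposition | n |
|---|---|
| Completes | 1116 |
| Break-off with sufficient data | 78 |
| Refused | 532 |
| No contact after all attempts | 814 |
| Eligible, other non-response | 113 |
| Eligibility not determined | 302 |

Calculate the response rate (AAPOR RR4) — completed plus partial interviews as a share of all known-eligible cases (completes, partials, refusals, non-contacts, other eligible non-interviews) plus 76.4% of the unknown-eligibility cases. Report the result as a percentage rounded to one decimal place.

41.4%

Numerator = 1116 + 78 = 1194
Determined eligible = 1116 + 78 + 532 + 814 + 113 = 2653
Eligible share of unknowns = 0.7640 × 302 = 230.73
Denom = 2653 + 230.73 = 2883.73
RR4 = 1194 / 2883.73 = 0.4140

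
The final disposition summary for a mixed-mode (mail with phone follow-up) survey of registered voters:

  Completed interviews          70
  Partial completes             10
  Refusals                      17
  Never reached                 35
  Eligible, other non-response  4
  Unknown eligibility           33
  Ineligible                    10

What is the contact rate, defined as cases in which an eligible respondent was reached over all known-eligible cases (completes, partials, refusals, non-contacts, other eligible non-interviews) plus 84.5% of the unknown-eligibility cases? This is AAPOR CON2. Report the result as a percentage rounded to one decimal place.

Top: 70 + 10 + 17 + 4 = 101
Determined eligible: 70 + 10 + 17 + 35 + 4 = 136
Estimated eligible among unknowns: 0.8450 × 33 = 27.88
Base: 136 + 27.88 = 163.88
CON2 = 101 / 163.88 = 0.6163

61.6%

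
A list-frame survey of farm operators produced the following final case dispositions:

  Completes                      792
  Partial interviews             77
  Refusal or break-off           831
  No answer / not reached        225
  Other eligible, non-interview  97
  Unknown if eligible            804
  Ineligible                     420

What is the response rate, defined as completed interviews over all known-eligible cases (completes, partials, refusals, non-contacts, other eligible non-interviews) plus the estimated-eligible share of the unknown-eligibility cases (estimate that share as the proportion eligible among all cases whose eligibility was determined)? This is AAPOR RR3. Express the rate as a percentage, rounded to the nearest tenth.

29.5%

Num: 792
Eligible (known): 792 + 77 + 831 + 225 + 97 = 2022
e = 2022 / (2022 + 420) = 2022 / 2442 = 0.8280
Estimated eligible among unknowns: 0.8280 × 804 = 665.71
Denominator: 2022 + 665.71 = 2687.71
RR3 = 792 / 2687.71 = 0.2947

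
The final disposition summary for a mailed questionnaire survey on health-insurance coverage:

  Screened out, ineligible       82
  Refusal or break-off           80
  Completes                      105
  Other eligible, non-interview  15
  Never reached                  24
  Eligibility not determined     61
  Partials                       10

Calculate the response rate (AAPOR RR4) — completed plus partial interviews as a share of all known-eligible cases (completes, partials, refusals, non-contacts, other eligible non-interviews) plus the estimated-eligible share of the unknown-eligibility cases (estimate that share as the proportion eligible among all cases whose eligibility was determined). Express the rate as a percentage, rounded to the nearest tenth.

Top = 105 + 10 = 115
Eligible (known) = 105 + 10 + 80 + 24 + 15 = 234
e = 234 / (234 + 82) = 234 / 316 = 0.7405
e × U = 0.7405 × 61 = 45.17
Base = 234 + 45.17 = 279.17
RR4 = 115 / 279.17 = 0.4119

41.2%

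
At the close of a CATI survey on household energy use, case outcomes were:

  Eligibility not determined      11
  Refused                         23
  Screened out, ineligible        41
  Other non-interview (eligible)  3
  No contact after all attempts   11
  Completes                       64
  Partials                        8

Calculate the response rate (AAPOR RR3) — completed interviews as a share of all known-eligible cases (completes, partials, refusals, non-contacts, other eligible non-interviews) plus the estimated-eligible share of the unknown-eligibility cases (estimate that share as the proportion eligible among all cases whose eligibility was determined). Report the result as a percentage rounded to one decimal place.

Top: 64
Eligible (known): 64 + 8 + 23 + 11 + 3 = 109
e = 109 / (109 + 41) = 109 / 150 = 0.7267
e × U: 0.7267 × 11 = 7.99
Base: 109 + 7.99 = 116.99
RR3 = 64 / 116.99 = 0.5471

54.7%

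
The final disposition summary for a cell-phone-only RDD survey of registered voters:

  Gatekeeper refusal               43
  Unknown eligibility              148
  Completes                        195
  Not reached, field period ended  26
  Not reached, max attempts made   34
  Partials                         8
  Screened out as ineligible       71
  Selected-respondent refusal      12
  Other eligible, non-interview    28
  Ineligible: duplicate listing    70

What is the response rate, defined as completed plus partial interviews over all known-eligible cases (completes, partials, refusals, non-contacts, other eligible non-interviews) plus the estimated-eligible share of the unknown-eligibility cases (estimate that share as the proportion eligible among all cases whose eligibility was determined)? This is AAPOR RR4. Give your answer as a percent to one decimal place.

45.0%

Refusal or break-off = 43 + 12 = 55
No answer / not reached = 26 + 34 = 60
Not eligible = 71 + 70 = 141
Numerator: 195 + 8 = 203
Determined eligible: 195 + 8 + 55 + 60 + 28 = 346
e = 346 / (346 + 141) = 346 / 487 = 0.7105
e × U: 0.7105 × 148 = 105.15
Base: 346 + 105.15 = 451.15
RR4 = 203 / 451.15 = 0.4500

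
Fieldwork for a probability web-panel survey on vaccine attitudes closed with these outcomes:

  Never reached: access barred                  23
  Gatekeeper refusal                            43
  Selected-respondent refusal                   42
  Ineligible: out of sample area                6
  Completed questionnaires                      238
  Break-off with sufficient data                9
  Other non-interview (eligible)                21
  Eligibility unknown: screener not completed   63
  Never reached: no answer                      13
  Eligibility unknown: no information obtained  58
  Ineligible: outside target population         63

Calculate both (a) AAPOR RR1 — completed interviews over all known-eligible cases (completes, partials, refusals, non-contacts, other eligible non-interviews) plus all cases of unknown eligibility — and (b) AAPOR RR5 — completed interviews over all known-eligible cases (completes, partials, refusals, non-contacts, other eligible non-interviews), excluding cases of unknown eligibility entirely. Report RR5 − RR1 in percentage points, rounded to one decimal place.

14.5

Refusals = 43 + 42 = 85
Non-contacts = 13 + 23 = 36
Unknown eligibility = 63 + 58 = 121
Out of scope = 63 + 6 = 69
Num → 238
Base → 238 + 9 + 85 + 36 + 21 + 121 = 510
RR1 = 238 / 510 = 0.4667
Base → 238 + 9 + 85 + 36 + 21 = 389
RR5 = 238 / 389 = 0.6118
Difference = 61.18 − 46.67 = 14.51 percentage points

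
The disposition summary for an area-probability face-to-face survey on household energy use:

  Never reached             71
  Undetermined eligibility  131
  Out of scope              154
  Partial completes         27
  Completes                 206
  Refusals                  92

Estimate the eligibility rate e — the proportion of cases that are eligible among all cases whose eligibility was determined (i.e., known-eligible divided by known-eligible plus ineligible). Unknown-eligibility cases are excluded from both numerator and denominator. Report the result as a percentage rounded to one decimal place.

72.0%

Determined eligible: 206 + 27 + 92 + 71 = 396
e = 396 / (396 + 154) = 396 / 550 = 0.7200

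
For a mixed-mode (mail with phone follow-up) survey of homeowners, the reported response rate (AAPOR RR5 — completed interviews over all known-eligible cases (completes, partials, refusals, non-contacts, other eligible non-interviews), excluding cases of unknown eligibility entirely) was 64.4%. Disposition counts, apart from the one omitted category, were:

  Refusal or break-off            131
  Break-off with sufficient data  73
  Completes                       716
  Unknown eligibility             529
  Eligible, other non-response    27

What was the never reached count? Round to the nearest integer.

RR5 = 716 / D = 0.644
D = 716 / 0.644 = 1111.8
Other denominator terms total 947
never reached = 1111.8 − 947 ≈ 165

165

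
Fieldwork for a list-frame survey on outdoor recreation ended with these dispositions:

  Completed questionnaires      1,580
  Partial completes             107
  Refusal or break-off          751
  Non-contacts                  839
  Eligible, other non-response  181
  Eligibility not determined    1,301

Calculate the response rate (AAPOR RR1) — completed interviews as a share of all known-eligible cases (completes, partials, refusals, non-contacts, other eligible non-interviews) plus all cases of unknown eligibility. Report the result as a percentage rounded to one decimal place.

33.2%

Num: 1580
Denom: 1580 + 107 + 751 + 839 + 181 + 1301 = 4759
RR1 = 1580 / 4759 = 0.3320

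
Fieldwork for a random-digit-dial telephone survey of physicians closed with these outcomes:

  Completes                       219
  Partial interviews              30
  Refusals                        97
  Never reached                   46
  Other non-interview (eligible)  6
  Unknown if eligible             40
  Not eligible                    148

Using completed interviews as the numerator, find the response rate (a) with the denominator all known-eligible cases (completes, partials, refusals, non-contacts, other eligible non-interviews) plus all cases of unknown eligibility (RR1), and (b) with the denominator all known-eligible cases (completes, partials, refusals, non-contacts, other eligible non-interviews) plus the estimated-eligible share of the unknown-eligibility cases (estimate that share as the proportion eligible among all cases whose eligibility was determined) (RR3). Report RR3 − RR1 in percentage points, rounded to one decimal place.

1.3

Top → 219
Denom → 219 + 30 + 97 + 46 + 6 + 40 = 438
RR1 = 219 / 438 = 0.5000
Eligible (known) → 219 + 30 + 97 + 46 + 6 = 398
e = 398 / (398 + 148) = 398 / 546 = 0.7289
Estimated eligible among unknowns → 0.7289 × 40 = 29.16
Denom → 398 + 29.16 = 427.16
RR3 = 219 / 427.16 = 0.5127
Difference = 51.27 − 50.00 = 1.27 percentage points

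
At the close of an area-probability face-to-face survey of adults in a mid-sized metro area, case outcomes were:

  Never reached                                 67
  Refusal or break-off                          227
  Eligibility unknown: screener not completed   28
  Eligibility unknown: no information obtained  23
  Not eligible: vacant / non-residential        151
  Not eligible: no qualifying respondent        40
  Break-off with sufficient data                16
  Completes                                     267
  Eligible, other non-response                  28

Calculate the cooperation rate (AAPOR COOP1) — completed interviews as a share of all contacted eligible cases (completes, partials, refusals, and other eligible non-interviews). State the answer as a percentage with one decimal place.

Unknown if eligible = 28 + 23 = 51
Screened out, ineligible = 40 + 151 = 191
Num: 267
Denom: 267 + 16 + 227 + 28 = 538
COOP1 = 267 / 538 = 0.4963

49.6%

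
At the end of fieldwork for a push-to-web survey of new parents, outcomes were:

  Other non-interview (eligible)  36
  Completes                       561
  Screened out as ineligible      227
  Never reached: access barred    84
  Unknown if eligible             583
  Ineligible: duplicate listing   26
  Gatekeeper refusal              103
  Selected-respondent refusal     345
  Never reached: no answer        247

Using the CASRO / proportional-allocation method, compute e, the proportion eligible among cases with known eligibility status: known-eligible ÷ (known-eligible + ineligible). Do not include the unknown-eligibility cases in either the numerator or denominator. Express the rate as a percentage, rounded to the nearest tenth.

Declined to participate = 103 + 345 = 448
Never reached = 247 + 84 = 331
Ineligible = 227 + 26 = 253
Eligible (known) = 561 + 448 + 331 + 36 = 1376
e = 1376 / (1376 + 253) = 1376 / 1629 = 0.8447

84.5%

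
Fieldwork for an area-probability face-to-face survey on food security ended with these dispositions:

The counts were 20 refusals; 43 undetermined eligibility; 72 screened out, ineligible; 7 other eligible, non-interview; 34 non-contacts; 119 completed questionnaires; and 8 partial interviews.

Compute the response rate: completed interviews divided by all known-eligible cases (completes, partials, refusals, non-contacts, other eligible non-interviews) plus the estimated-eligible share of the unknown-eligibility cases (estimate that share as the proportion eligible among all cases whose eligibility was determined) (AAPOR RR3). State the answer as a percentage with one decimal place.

Num = 119
Determined eligible = 119 + 8 + 20 + 34 + 7 = 188
e = 188 / (188 + 72) = 188 / 260 = 0.7231
Eligible share of unknowns = 0.7231 × 43 = 31.09
Denominator = 188 + 31.09 = 219.09
RR3 = 119 / 219.09 = 0.5432

54.3%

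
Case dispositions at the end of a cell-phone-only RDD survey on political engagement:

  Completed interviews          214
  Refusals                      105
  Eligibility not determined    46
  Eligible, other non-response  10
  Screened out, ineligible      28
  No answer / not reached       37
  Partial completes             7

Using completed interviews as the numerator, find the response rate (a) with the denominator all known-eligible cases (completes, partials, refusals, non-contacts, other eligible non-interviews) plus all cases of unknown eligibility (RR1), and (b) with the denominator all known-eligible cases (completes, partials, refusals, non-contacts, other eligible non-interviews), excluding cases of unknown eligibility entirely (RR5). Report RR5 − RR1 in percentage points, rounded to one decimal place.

Num → 214
Base → 214 + 7 + 105 + 37 + 10 + 46 = 419
RR1 = 214 / 419 = 0.5107
Base → 214 + 7 + 105 + 37 + 10 = 373
RR5 = 214 / 373 = 0.5737
Difference = 57.37 − 51.07 = 6.30 percentage points

6.3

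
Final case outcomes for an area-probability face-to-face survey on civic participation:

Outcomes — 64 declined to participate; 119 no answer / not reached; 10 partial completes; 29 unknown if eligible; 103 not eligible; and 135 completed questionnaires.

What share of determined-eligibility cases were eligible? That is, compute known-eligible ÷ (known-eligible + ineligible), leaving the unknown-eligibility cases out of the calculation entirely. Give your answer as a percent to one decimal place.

Eligible (known) → 135 + 10 + 64 + 119 = 328
e = 328 / (328 + 103) = 328 / 431 = 0.7610

76.1%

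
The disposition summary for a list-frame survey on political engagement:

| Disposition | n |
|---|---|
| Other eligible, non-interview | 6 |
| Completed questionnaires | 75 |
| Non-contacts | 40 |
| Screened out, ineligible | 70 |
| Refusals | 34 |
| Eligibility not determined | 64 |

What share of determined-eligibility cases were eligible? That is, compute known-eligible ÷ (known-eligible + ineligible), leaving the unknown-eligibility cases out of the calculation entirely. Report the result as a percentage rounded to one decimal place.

68.9%

Known eligible: 75 + 34 + 40 + 6 = 155
e = 155 / (155 + 70) = 155 / 225 = 0.6889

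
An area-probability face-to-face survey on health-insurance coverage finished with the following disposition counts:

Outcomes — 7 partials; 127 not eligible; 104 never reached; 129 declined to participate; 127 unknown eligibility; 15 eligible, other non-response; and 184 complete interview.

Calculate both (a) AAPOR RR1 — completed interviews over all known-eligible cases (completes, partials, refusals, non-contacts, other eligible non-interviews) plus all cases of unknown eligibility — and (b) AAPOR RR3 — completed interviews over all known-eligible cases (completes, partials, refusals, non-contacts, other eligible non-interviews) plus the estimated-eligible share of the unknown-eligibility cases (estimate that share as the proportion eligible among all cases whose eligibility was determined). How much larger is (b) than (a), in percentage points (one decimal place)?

Top: 184
Base: 184 + 7 + 129 + 104 + 15 + 127 = 566
RR1 = 184 / 566 = 0.3251
Determined eligible: 184 + 7 + 129 + 104 + 15 = 439
e = 439 / (439 + 127) = 439 / 566 = 0.7756
Eligible share of unknowns: 0.7756 × 127 = 98.50
Base: 439 + 98.50 = 537.50
RR3 = 184 / 537.50 = 0.3423
Difference = 34.23 − 32.51 = 1.72 percentage points

1.7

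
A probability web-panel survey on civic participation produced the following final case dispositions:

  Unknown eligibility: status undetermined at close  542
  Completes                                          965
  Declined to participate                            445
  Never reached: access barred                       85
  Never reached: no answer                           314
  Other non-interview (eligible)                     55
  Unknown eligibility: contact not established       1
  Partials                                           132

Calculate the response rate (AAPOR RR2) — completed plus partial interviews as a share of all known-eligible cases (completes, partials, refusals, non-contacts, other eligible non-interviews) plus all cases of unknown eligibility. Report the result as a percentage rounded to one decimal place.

43.2%

No contact after all attempts = 314 + 85 = 399
Unknown eligibility = 1 + 542 = 543
Top: 965 + 132 = 1097
Base: 965 + 132 + 445 + 399 + 55 + 543 = 2539
RR2 = 1097 / 2539 = 0.4321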